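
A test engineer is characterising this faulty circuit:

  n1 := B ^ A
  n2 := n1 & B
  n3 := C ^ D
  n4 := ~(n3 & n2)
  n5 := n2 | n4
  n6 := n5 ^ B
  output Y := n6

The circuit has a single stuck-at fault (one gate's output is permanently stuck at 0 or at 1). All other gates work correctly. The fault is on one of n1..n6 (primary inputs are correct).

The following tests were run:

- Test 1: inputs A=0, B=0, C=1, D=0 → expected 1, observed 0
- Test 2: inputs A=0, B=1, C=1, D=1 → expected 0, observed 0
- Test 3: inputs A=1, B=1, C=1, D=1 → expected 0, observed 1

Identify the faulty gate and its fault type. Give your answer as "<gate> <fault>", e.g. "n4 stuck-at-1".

n4 stuck-at-0

Fault-free values for test 1 (A=0, B=0, C=1, D=0): n1=0, n2=0, n3=1, n4=1, n5=1, n6=1, giving Y=1. Observed 0.
Test 1: faults giving observed 0 are {n4 stuck-at-0, n5 stuck-at-0, n6 stuck-at-0}.
Test 2 (A=0, B=1, C=1, D=1): fault-free n1=1, n2=1, n3=0, n4=1, n5=1, n6=0 → 0; observed 0. Eliminates n5 stuck-at-0.
Test 3 (A=1, B=1, C=1, D=1): fault-free n1=0, n2=0, n3=0, n4=1, n5=1, n6=0 → 0; observed 1. Eliminates n6 stuck-at-0.
Only n4 stuck-at-0 is consistent with every test.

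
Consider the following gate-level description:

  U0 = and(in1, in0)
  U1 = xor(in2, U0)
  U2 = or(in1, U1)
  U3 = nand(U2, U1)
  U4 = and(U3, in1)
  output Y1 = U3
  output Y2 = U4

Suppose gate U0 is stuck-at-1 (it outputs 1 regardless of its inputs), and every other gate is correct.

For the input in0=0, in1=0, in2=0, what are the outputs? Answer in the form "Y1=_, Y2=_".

Propagate with U0 forced: U0=1 [stuck-at-1], U1=1, U2=1, U3=0, U4=0.
So the outputs are Y1=0, Y2=0. (Without the fault they would be Y1=1, Y2=0.)

Y1=0, Y2=0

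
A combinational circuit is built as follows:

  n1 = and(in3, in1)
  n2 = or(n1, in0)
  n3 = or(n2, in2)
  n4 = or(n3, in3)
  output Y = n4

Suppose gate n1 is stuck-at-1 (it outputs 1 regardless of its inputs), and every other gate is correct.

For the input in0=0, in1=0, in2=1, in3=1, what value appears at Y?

Propagate with n1 forced: n1=1 [stuck-at-1], n2=1, n3=1, n4=1.
So Y = 1. (Same as the fault-free value — the fault is masked on this input.)

1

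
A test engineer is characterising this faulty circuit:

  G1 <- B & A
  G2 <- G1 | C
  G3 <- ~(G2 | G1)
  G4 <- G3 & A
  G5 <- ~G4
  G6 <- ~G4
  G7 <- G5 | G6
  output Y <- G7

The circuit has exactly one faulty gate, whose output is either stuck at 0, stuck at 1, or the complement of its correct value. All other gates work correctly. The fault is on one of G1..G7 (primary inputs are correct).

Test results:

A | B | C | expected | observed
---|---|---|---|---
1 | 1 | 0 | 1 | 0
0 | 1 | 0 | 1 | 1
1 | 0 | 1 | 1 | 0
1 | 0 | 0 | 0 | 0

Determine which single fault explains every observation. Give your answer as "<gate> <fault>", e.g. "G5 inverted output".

G3 stuck-at-1

Fault-free values for test 1 (A=1, B=1, C=0): G1=1, G2=1, G3=0, G4=0, G5=1, G6=1, G7=1, giving Y=1. Observed 0.
Test 1: faults giving observed 0 are {G1 stuck-at-0, G1 inverted output, G3 stuck-at-1, G3 inverted output, G4 stuck-at-1, G4 inverted output, G7 stuck-at-0, G7 inverted output}.
Test 2 (A=0, B=1, C=0): fault-free G1=0, G2=0, G3=1, G4=0, G5=1, G6=1, G7=1 → 1; observed 1. Eliminates G4 stuck-at-1, G4 inverted output, G7 stuck-at-0, G7 inverted output.
Test 3 (A=1, B=0, C=1): fault-free G1=0, G2=1, G3=0, G4=0, G5=1, G6=1, G7=1 → 1; observed 0. Eliminates G1 stuck-at-0, G1 inverted output.
Test 4 (A=1, B=0, C=0): fault-free G1=0, G2=0, G3=1, G4=1, G5=0, G6=0, G7=0 → 0; observed 0. Eliminates G3 inverted output.
Only G3 stuck-at-1 is consistent with every test.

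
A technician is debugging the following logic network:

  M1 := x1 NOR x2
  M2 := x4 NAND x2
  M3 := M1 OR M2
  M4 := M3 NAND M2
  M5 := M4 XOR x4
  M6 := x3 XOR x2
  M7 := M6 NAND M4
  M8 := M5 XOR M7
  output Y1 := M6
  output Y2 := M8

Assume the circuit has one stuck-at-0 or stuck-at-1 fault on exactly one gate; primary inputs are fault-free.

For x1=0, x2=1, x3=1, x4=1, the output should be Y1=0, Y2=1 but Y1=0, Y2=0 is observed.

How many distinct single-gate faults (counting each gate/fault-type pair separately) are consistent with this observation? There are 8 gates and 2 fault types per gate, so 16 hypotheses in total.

Fault-free: M1=0, M2=0, M3=0, M4=1, M5=0, M6=0, M7=1, M8=1 → Y1=0, Y2=1. Observed Y1=0, Y2=0.
  M1: none of the 2 fault types match ✗
  M2: stuck-at-1 ✓; others ✗
  M3: none of the 2 fault types match ✗
  M4: stuck-at-0 ✓; others ✗
  M5: stuck-at-1 ✓; others ✗
  M6: none of the 2 fault types match ✗
  M7: stuck-at-0 ✓; others ✗
  M8: stuck-at-0 ✓; others ✗
Consistent faults: {M2 stuck-at-1, M4 stuck-at-0, M5 stuck-at-1, M7 stuck-at-0, M8 stuck-at-0} — 5 in all.

5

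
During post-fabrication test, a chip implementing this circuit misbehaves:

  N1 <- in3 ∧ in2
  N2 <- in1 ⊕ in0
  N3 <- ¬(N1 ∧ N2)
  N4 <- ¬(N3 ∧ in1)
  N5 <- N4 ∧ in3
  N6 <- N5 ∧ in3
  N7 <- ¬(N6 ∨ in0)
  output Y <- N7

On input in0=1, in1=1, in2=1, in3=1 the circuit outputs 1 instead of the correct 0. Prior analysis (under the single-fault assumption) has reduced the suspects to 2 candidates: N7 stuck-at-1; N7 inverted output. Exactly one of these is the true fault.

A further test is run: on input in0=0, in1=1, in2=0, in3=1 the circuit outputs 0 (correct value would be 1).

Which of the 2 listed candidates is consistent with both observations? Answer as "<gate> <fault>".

N7 inverted output

Evaluate each candidate on input in0=0, in1=1, in2=0, in3=1:
  N7 stuck-at-1: N1=0, N2=1, N3=1, N4=0, N5=0, N6=0, N7=1 [stuck-at-1] → 1 — eliminated
  N7 inverted output: N1=0, N2=1, N3=1, N4=0, N5=0, N6=0, N7=0 [inverted output] → 0 — matches
Only N7 inverted output reproduces the observed 0.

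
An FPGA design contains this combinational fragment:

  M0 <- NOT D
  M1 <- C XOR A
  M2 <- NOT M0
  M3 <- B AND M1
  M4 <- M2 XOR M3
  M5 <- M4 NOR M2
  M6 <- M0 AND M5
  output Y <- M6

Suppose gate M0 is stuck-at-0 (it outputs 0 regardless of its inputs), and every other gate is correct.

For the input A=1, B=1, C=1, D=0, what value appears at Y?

Propagate with M0 forced: M0=0 [stuck-at-0], M1=0, M2=1, M3=0, M4=1, M5=0, M6=0.
So Y = 0. (Without the fault it would be 1.)

0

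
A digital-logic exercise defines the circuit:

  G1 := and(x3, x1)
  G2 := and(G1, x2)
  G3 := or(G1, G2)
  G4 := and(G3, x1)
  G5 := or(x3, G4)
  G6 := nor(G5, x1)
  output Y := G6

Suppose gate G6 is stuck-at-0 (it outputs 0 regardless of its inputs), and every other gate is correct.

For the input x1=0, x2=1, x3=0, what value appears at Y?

Propagate with G6 forced: G1=0, G2=0, G3=0, G4=0, G5=0, G6=0 [stuck-at-0].
So Y = 0. (Without the fault it would be 1.)

0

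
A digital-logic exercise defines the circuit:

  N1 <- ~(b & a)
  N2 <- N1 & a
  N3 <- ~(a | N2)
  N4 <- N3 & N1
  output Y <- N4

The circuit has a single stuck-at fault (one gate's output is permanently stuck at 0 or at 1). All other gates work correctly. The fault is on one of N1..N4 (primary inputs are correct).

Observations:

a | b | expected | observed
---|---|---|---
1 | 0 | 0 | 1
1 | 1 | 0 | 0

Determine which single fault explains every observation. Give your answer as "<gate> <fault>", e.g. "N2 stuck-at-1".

Fault-free values for test 1 (a=1, b=0): N1=1, N2=1, N3=0, N4=0, giving Y=0. Observed 1.
Test 1: faults giving observed 1 are {N3 stuck-at-1, N4 stuck-at-1}.
Test 2 (a=1, b=1): fault-free N1=0, N2=0, N3=0, N4=0 → 0; observed 0. Eliminates N4 stuck-at-1.
Only N3 stuck-at-1 is consistent with every test.

N3 stuck-at-1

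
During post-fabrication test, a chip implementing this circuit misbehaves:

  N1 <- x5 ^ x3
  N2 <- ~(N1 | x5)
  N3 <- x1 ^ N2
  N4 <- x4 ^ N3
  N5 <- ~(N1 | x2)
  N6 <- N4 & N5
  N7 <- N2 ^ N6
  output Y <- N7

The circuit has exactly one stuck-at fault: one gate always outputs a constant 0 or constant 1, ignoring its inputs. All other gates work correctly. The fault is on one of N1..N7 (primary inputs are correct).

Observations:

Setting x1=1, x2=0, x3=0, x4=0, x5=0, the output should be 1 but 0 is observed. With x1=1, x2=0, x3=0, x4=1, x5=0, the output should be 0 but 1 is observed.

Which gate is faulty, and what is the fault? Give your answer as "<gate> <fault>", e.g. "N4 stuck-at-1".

N3 stuck-at-1

Fault-free values for test 1 (x1=1, x2=0, x3=0, x4=0, x5=0): N1=0, N2=1, N3=0, N4=0, N5=1, N6=0, N7=1, giving Y=1. Observed 0.
Test 1: faults giving observed 0 are {N1 stuck-at-1, N3 stuck-at-1, N4 stuck-at-1, N6 stuck-at-1, N7 stuck-at-0}.
Test 2 (x1=1, x2=0, x3=0, x4=1, x5=0): fault-free N1=0, N2=1, N3=0, N4=1, N5=1, N6=1, N7=0 → 0; observed 1. Eliminates N1 stuck-at-1, N4 stuck-at-1, N6 stuck-at-1, N7 stuck-at-0.
Only N3 stuck-at-1 is consistent with every test.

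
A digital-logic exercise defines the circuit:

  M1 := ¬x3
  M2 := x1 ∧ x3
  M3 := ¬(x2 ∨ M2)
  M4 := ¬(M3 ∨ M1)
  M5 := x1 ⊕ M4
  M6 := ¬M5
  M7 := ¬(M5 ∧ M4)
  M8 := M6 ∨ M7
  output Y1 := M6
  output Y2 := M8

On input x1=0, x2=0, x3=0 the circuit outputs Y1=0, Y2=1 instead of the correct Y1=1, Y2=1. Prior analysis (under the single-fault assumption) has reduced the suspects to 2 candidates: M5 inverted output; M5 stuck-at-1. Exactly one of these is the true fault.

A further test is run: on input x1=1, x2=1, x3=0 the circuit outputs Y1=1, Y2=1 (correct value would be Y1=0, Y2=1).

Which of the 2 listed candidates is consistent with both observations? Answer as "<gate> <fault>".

Evaluate each candidate on input x1=1, x2=1, x3=0:
  M5 inverted output: M1=1, M2=0, M3=0, M4=0, M5=0 [inverted output], M6=1, M7=1, M8=1 → Y1=1, Y2=1 — matches
  M5 stuck-at-1: M1=1, M2=0, M3=0, M4=0, M5=1 [stuck-at-1], M6=0, M7=1, M8=1 → Y1=0, Y2=1 — eliminated
Only M5 inverted output reproduces the observed Y1=1, Y2=1.

M5 inverted output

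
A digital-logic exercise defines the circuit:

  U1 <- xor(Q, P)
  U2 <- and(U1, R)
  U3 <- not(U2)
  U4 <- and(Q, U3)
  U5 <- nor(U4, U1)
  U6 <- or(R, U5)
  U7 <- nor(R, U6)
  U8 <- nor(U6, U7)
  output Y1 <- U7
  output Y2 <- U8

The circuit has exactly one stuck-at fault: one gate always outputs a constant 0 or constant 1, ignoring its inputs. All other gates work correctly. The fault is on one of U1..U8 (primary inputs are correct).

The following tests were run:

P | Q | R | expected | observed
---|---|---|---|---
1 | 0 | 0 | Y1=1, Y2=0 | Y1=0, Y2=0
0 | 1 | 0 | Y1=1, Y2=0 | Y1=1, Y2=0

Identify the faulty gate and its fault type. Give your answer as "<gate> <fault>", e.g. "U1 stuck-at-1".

U1 stuck-at-0

Fault-free values for test 1 (P=1, Q=0, R=0): U1=1, U2=0, U3=1, U4=0, U5=0, U6=0, U7=1, U8=0, giving Y1=1, Y2=0. Observed Y1=0, Y2=0.
Test 1: faults giving observed Y1=0, Y2=0 are {U1 stuck-at-0, U5 stuck-at-1, U6 stuck-at-1}.
Test 2 (P=0, Q=1, R=0): fault-free U1=1, U2=0, U3=1, U4=1, U5=0, U6=0, U7=1, U8=0 → Y1=1, Y2=0; observed Y1=1, Y2=0. Eliminates U5 stuck-at-1, U6 stuck-at-1.
Only U1 stuck-at-0 is consistent with every test.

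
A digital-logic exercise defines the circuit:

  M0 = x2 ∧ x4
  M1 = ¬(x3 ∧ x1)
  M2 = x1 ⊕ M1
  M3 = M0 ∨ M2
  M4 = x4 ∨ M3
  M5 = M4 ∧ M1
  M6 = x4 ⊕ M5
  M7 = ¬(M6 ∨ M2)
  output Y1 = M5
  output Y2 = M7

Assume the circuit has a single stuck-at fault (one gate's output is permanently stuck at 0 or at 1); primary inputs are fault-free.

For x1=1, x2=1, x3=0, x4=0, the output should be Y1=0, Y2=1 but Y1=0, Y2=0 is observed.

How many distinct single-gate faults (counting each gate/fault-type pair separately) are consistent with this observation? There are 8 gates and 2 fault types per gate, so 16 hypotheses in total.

Fault-free: M0=0, M1=1, M2=0, M3=0, M4=0, M5=0, M6=0, M7=1 → Y1=0, Y2=1. Observed Y1=0, Y2=0.
  M0: none of the 2 fault types match ✗
  M1: stuck-at-0 ✓; others ✗
  M2: none of the 2 fault types match ✗
  M3: none of the 2 fault types match ✗
  M4: none of the 2 fault types match ✗
  M5: none of the 2 fault types match ✗
  M6: stuck-at-1 ✓; others ✗
  M7: stuck-at-0 ✓; others ✗
Consistent faults: {M1 stuck-at-0, M6 stuck-at-1, M7 stuck-at-0} — 3 in all.

3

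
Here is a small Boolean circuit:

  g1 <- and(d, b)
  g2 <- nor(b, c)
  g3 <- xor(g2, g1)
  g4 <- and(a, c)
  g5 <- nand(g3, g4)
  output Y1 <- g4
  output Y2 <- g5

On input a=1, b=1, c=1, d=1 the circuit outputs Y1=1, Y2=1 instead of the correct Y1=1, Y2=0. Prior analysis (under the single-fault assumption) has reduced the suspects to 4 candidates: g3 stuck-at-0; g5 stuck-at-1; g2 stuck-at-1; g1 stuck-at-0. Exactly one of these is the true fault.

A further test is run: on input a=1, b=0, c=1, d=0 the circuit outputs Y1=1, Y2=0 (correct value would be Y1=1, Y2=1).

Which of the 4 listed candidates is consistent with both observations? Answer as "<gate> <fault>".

Evaluate each candidate on input a=1, b=0, c=1, d=0:
  g3 stuck-at-0: g1=0, g2=0, g3=0 [stuck-at-0], g4=1, g5=1 → Y1=1, Y2=1 — eliminated
  g5 stuck-at-1: g1=0, g2=0, g3=0, g4=1, g5=1 [stuck-at-1] → Y1=1, Y2=1 — eliminated
  g2 stuck-at-1: g1=0, g2=1 [stuck-at-1], g3=1, g4=1, g5=0 → Y1=1, Y2=0 — matches
  g1 stuck-at-0: g1=0 [stuck-at-0], g2=0, g3=0, g4=1, g5=1 → Y1=1, Y2=1 — eliminated
Only g2 stuck-at-1 reproduces the observed Y1=1, Y2=0.

g2 stuck-at-1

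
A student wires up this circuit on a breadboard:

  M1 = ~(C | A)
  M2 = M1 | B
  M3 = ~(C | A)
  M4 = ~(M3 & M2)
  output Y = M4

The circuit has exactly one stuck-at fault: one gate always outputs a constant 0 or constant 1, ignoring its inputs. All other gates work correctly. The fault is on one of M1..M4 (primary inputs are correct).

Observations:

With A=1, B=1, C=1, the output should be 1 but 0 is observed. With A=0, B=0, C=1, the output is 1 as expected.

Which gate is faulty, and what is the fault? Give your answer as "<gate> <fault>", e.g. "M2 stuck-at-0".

Fault-free values for test 1 (A=1, B=1, C=1): M1=0, M2=1, M3=0, M4=1, giving Y=1. Observed 0.
Test 1: faults giving observed 0 are {M3 stuck-at-1, M4 stuck-at-0}.
Test 2 (A=0, B=0, C=1): fault-free M1=0, M2=0, M3=0, M4=1 → 1; observed 1. Eliminates M4 stuck-at-0.
Only M3 stuck-at-1 is consistent with every test.

M3 stuck-at-1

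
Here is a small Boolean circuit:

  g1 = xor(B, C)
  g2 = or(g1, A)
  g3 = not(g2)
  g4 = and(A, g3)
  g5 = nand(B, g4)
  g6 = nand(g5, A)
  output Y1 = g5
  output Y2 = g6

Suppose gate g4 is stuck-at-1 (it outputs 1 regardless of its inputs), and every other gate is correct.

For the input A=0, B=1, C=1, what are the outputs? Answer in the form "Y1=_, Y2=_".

Propagate with g4 forced: g1=0, g2=0, g3=1, g4=1 [stuck-at-1], g5=0, g6=1.
So the outputs are Y1=0, Y2=1. (Without the fault they would be Y1=1, Y2=1.)

Y1=0, Y2=1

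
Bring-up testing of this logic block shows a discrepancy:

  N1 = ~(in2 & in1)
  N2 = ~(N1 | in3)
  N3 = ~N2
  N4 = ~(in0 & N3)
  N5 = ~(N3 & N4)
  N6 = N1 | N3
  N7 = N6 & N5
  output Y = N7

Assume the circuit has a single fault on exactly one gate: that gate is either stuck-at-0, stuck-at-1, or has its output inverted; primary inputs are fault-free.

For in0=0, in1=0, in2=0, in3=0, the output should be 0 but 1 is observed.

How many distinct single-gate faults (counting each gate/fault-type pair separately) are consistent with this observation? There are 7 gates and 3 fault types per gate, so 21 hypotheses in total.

Fault-free: N1=1, N2=0, N3=1, N4=1, N5=0, N6=1, N7=0 → 0. Observed 1.
  N1: none of the 3 fault types match ✗
  N2: stuck-at-1, inverted output ✓; others ✗
  N3: stuck-at-0, inverted output ✓; others ✗
  N4: stuck-at-0, inverted output ✓; others ✗
  N5: stuck-at-1, inverted output ✓; others ✗
  N6: none of the 3 fault types match ✗
  N7: stuck-at-1, inverted output ✓; others ✗
Consistent faults: {N2 stuck-at-1, N2 inverted output, N3 stuck-at-0, N3 inverted output, N4 stuck-at-0, N4 inverted output, N5 stuck-at-1, N5 inverted output, N7 stuck-at-1, N7 inverted output} — 10 in all.

10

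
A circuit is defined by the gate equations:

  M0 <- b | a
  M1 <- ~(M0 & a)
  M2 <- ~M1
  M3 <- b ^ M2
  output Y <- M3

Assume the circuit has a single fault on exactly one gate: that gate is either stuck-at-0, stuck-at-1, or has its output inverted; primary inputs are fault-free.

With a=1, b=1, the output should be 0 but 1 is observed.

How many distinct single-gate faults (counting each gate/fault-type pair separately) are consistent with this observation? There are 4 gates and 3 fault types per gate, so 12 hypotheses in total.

Fault-free: M0=1, M1=0, M2=1, M3=0 → 0. Observed 1.
  M0 stuck-at-0: output 1 ✓
  M0 stuck-at-1: output 0 ✗
  M0 inverted output: output 1 ✓
  M1 stuck-at-0: output 0 ✗
  M1 stuck-at-1: output 1 ✓
  M1 inverted output: output 1 ✓
  M2 stuck-at-0: output 1 ✓
  M2 stuck-at-1: output 0 ✗
  M2 inverted output: output 1 ✓
  M3 stuck-at-0: output 0 ✗
  M3 stuck-at-1: output 1 ✓
  M3 inverted output: output 1 ✓
Consistent faults: {M0 stuck-at-0, M0 inverted output, M1 stuck-at-1, M1 inverted output, M2 stuck-at-0, M2 inverted output, M3 stuck-at-1, M3 inverted output} — 8 in all.

8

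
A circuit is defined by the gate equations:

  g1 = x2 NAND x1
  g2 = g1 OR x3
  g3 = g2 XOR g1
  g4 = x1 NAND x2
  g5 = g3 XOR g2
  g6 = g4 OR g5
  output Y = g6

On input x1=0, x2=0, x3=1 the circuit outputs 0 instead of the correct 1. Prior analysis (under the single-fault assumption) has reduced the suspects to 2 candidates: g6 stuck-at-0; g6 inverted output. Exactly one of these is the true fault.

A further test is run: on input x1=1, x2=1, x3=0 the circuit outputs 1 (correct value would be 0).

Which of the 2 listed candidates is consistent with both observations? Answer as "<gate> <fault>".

g6 inverted output

Evaluate each candidate on input x1=1, x2=1, x3=0:
  g6 stuck-at-0: g1=0, g2=0, g3=0, g4=0, g5=0, g6=0 [stuck-at-0] → 0 — eliminated
  g6 inverted output: g1=0, g2=0, g3=0, g4=0, g5=0, g6=1 [inverted output] → 1 — matches
Only g6 inverted output reproduces the observed 1.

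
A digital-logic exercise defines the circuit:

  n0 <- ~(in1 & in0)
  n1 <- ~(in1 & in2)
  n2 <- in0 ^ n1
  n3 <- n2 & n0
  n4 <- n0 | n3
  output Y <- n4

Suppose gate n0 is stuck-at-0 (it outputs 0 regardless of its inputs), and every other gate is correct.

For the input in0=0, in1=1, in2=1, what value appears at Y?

Propagate with n0 forced: n0=0 [stuck-at-0], n1=0, n2=0, n3=0, n4=0.
So Y = 0. (Without the fault it would be 1.)

0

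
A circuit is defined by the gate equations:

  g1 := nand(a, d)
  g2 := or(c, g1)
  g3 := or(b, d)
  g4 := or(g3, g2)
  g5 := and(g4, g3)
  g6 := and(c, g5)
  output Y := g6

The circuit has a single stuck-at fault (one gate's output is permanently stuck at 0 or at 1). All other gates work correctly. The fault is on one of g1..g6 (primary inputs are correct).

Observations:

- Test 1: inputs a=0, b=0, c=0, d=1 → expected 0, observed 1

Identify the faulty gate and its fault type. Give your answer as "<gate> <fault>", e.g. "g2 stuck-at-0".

Fault-free values for test 1 (a=0, b=0, c=0, d=1): g1=1, g2=1, g3=1, g4=1, g5=1, g6=0, giving Y=0. Observed 1.
Test 1: faults giving observed 1 are {g6 stuck-at-1}.
Only g6 stuck-at-1 is consistent with every test.

g6 stuck-at-1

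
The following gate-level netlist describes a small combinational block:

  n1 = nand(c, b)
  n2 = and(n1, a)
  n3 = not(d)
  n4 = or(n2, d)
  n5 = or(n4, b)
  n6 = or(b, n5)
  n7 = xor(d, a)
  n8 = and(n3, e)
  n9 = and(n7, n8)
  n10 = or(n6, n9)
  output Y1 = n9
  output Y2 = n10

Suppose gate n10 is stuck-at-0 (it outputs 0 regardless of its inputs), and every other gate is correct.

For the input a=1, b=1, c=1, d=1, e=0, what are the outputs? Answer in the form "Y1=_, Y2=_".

Y1=0, Y2=0

Propagate with n10 forced: n1=0, n2=0, n3=0, n4=1, n5=1, n6=1, n7=0, n8=0, n9=0, n10=0 [stuck-at-0].
So the outputs are Y1=0, Y2=0. (Without the fault they would be Y1=0, Y2=1.)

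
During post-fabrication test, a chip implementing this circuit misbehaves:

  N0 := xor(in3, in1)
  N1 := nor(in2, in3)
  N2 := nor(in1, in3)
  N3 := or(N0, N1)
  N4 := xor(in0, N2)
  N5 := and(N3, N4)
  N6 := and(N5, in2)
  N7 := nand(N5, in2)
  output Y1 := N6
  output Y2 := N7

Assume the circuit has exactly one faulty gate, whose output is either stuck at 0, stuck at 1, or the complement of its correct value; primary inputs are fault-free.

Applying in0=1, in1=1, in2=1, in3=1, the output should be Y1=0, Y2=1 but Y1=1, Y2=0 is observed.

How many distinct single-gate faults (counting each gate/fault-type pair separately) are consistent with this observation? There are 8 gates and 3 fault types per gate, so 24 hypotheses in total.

8

Fault-free: N0=0, N1=0, N2=0, N3=0, N4=1, N5=0, N6=0, N7=1 → Y1=0, Y2=1. Observed Y1=1, Y2=0.
  N0: stuck-at-1, inverted output ✓; others ✗
  N1: stuck-at-1, inverted output ✓; others ✗
  N2: none of the 3 fault types match ✗
  N3: stuck-at-1, inverted output ✓; others ✗
  N4: none of the 3 fault types match ✗
  N5: stuck-at-1, inverted output ✓; others ✗
  N6: none of the 3 fault types match ✗
  N7: none of the 3 fault types match ✗
Consistent faults: {N0 stuck-at-1, N0 inverted output, N1 stuck-at-1, N1 inverted output, N3 stuck-at-1, N3 inverted output, N5 stuck-at-1, N5 inverted output} — 8 in all.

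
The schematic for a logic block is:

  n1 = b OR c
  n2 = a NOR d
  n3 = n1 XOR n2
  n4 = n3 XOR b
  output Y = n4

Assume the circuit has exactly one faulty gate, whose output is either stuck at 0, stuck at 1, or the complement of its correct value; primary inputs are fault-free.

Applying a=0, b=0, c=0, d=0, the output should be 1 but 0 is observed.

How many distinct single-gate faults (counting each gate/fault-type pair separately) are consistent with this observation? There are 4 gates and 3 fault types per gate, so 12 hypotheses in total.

Fault-free: n1=0, n2=1, n3=1, n4=1 → 1. Observed 0.
  n1 stuck-at-0: output 1 ✗
  n1 stuck-at-1: output 0 ✓
  n1 inverted output: output 0 ✓
  n2 stuck-at-0: output 0 ✓
  n2 stuck-at-1: output 1 ✗
  n2 inverted output: output 0 ✓
  n3 stuck-at-0: output 0 ✓
  n3 stuck-at-1: output 1 ✗
  n3 inverted output: output 0 ✓
  n4 stuck-at-0: output 0 ✓
  n4 stuck-at-1: output 1 ✗
  n4 inverted output: output 0 ✓
Consistent faults: {n1 stuck-at-1, n1 inverted output, n2 stuck-at-0, n2 inverted output, n3 stuck-at-0, n3 inverted output, n4 stuck-at-0, n4 inverted output} — 8 in all.

8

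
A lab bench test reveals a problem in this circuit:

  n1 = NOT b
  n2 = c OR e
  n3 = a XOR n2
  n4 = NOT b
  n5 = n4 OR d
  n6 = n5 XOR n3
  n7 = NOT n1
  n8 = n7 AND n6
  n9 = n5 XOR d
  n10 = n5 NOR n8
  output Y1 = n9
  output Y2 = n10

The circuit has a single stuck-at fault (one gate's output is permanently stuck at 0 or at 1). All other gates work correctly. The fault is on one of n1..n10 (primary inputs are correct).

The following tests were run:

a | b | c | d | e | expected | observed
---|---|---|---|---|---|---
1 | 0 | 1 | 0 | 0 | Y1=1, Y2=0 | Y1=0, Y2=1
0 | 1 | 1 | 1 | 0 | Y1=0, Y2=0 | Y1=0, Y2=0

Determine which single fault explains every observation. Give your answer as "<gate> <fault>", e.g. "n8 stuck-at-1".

n4 stuck-at-0

Fault-free values for test 1 (a=1, b=0, c=1, d=0, e=0): n1=1, n2=1, n3=0, n4=1, n5=1, n6=1, n7=0, n8=0, n9=1, n10=0, giving Y1=1, Y2=0. Observed Y1=0, Y2=1.
Test 1: faults giving observed Y1=0, Y2=1 are {n4 stuck-at-0, n5 stuck-at-0}.
Test 2 (a=0, b=1, c=1, d=1, e=0): fault-free n1=0, n2=1, n3=1, n4=0, n5=1, n6=0, n7=1, n8=0, n9=0, n10=0 → Y1=0, Y2=0; observed Y1=0, Y2=0. Eliminates n5 stuck-at-0.
Only n4 stuck-at-0 is consistent with every test.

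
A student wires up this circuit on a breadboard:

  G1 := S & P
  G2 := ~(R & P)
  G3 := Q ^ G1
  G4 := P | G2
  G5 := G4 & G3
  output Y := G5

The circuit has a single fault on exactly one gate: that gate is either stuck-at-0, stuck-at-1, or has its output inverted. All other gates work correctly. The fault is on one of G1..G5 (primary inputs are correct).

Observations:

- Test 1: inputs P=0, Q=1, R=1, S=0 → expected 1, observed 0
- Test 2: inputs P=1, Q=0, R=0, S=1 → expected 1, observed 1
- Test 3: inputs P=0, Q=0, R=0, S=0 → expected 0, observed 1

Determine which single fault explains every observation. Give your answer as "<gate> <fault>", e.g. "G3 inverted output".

G1 stuck-at-1

Fault-free values for test 1 (P=0, Q=1, R=1, S=0): G1=0, G2=1, G3=1, G4=1, G5=1, giving Y=1. Observed 0.
Test 1: faults giving observed 0 are {G1 stuck-at-1, G1 inverted output, G2 stuck-at-0, G2 inverted output, G3 stuck-at-0, G3 inverted output, G4 stuck-at-0, G4 inverted output, G5 stuck-at-0, G5 inverted output}.
Test 2 (P=1, Q=0, R=0, S=1): fault-free G1=1, G2=1, G3=1, G4=1, G5=1 → 1; observed 1. Eliminates G1 inverted output, G3 stuck-at-0, G3 inverted output, G4 stuck-at-0, G4 inverted output, G5 stuck-at-0, G5 inverted output.
Test 3 (P=0, Q=0, R=0, S=0): fault-free G1=0, G2=1, G3=0, G4=1, G5=0 → 0; observed 1. Eliminates G2 stuck-at-0, G2 inverted output.
Only G1 stuck-at-1 is consistent with every test.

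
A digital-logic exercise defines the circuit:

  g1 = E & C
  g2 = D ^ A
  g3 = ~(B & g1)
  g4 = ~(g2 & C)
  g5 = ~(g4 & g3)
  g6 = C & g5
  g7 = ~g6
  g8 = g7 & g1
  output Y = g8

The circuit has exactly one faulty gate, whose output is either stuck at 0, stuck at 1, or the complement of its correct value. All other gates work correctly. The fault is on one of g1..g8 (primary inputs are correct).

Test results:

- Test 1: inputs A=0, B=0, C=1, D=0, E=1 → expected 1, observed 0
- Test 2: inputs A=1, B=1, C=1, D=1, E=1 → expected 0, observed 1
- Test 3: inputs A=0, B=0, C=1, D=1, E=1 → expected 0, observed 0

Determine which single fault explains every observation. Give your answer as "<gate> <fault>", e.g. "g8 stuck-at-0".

Fault-free values for test 1 (A=0, B=0, C=1, D=0, E=1): g1=1, g2=0, g3=1, g4=1, g5=0, g6=0, g7=1, g8=1, giving Y=1. Observed 0.
Test 1: faults giving observed 0 are {g1 stuck-at-0, g1 inverted output, g2 stuck-at-1, g2 inverted output, g3 stuck-at-0, g3 inverted output, g4 stuck-at-0, g4 inverted output, g5 stuck-at-1, g5 inverted output, g6 stuck-at-1, g6 inverted output, g7 stuck-at-0, g7 inverted output, g8 stuck-at-0, g8 inverted output}.
Test 2 (A=1, B=1, C=1, D=1, E=1): fault-free g1=1, g2=0, g3=0, g4=1, g5=1, g6=1, g7=0, g8=0 → 0; observed 1. Eliminates g1 stuck-at-0, g1 inverted output, g2 stuck-at-1, g2 inverted output, g3 stuck-at-0, g4 stuck-at-0, g4 inverted output, g5 stuck-at-1, g6 stuck-at-1, g7 stuck-at-0, g8 stuck-at-0.
Test 3 (A=0, B=0, C=1, D=1, E=1): fault-free g1=1, g2=1, g3=1, g4=0, g5=1, g6=1, g7=0, g8=0 → 0; observed 0. Eliminates g5 inverted output, g6 inverted output, g7 inverted output, g8 inverted output.
Only g3 inverted output is consistent with every test.

g3 inverted output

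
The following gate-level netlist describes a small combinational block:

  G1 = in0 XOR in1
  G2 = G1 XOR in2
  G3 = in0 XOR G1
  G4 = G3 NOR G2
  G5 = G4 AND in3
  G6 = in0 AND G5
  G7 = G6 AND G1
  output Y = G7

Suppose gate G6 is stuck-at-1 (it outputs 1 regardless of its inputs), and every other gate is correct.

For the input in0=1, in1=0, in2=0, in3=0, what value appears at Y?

Propagate with G6 forced: G1=1, G2=1, G3=0, G4=0, G5=0, G6=1 [stuck-at-1], G7=1.
So Y = 1. (Without the fault it would be 0.)

1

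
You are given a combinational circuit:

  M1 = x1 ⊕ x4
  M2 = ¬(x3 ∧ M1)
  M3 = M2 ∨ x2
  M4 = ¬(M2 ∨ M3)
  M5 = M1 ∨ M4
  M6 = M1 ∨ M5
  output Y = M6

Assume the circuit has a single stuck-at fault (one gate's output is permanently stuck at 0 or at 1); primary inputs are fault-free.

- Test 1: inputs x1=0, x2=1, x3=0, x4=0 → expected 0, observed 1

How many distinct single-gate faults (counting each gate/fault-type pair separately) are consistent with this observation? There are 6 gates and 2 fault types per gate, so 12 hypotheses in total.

4

Fault-free: M1=0, M2=1, M3=1, M4=0, M5=0, M6=0 → 0. Observed 1.
  M1 stuck-at-0: output 0 ✗
  M1 stuck-at-1: output 1 ✓
  M2 stuck-at-0: output 0 ✗
  M2 stuck-at-1: output 0 ✗
  M3 stuck-at-0: output 0 ✗
  M3 stuck-at-1: output 0 ✗
  M4 stuck-at-0: output 0 ✗
  M4 stuck-at-1: output 1 ✓
  M5 stuck-at-0: output 0 ✗
  M5 stuck-at-1: output 1 ✓
  M6 stuck-at-0: output 0 ✗
  M6 stuck-at-1: output 1 ✓
Consistent faults: {M1 stuck-at-1, M4 stuck-at-1, M5 stuck-at-1, M6 stuck-at-1} — 4 in all.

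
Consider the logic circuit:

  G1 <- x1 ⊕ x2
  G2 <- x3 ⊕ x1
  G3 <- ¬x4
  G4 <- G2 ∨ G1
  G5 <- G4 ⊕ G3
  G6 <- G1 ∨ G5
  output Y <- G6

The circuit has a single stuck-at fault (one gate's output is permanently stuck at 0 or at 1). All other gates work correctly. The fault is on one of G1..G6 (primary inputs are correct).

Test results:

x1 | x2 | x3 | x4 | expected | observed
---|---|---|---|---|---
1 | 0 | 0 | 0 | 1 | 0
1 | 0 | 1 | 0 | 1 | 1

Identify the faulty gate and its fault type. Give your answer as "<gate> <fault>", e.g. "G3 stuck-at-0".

G1 stuck-at-0

Fault-free values for test 1 (x1=1, x2=0, x3=0, x4=0): G1=1, G2=1, G3=1, G4=1, G5=0, G6=1, giving Y=1. Observed 0.
Test 1: faults giving observed 0 are {G1 stuck-at-0, G6 stuck-at-0}.
Test 2 (x1=1, x2=0, x3=1, x4=0): fault-free G1=1, G2=0, G3=1, G4=1, G5=0, G6=1 → 1; observed 1. Eliminates G6 stuck-at-0.
Only G1 stuck-at-0 is consistent with every test.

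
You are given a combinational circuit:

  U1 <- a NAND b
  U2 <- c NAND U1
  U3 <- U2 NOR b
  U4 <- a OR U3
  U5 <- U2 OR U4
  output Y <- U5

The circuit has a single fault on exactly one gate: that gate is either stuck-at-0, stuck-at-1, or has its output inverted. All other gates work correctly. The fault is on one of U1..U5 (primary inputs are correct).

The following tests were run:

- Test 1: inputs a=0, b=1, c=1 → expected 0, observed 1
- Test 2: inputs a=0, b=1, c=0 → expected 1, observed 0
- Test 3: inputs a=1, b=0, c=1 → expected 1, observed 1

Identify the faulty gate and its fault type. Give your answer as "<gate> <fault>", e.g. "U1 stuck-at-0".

U2 inverted output

Fault-free values for test 1 (a=0, b=1, c=1): U1=1, U2=0, U3=0, U4=0, U5=0, giving Y=0. Observed 1.
Test 1: faults giving observed 1 are {U1 stuck-at-0, U1 inverted output, U2 stuck-at-1, U2 inverted output, U3 stuck-at-1, U3 inverted output, U4 stuck-at-1, U4 inverted output, U5 stuck-at-1, U5 inverted output}.
Test 2 (a=0, b=1, c=0): fault-free U1=1, U2=1, U3=0, U4=0, U5=1 → 1; observed 0. Eliminates U1 stuck-at-0, U1 inverted output, U2 stuck-at-1, U3 stuck-at-1, U3 inverted output, U4 stuck-at-1, U4 inverted output, U5 stuck-at-1.
Test 3 (a=1, b=0, c=1): fault-free U1=1, U2=0, U3=1, U4=1, U5=1 → 1; observed 1. Eliminates U5 inverted output.
Only U2 inverted output is consistent with every test.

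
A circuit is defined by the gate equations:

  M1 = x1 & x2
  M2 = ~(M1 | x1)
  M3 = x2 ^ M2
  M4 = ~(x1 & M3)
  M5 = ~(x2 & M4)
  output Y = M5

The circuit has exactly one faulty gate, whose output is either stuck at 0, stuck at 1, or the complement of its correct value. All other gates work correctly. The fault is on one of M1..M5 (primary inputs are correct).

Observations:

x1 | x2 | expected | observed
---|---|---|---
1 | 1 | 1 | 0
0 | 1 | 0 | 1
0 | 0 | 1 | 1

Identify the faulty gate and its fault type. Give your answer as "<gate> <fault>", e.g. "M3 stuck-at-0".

M4 inverted output

Fault-free values for test 1 (x1=1, x2=1): M1=1, M2=0, M3=1, M4=0, M5=1, giving Y=1. Observed 0.
Test 1: faults giving observed 0 are {M2 stuck-at-1, M2 inverted output, M3 stuck-at-0, M3 inverted output, M4 stuck-at-1, M4 inverted output, M5 stuck-at-0, M5 inverted output}.
Test 2 (x1=0, x2=1): fault-free M1=0, M2=1, M3=0, M4=1, M5=0 → 0; observed 1. Eliminates M2 stuck-at-1, M2 inverted output, M3 stuck-at-0, M3 inverted output, M4 stuck-at-1, M5 stuck-at-0.
Test 3 (x1=0, x2=0): fault-free M1=0, M2=1, M3=1, M4=1, M5=1 → 1; observed 1. Eliminates M5 inverted output.
Only M4 inverted output is consistent with every test.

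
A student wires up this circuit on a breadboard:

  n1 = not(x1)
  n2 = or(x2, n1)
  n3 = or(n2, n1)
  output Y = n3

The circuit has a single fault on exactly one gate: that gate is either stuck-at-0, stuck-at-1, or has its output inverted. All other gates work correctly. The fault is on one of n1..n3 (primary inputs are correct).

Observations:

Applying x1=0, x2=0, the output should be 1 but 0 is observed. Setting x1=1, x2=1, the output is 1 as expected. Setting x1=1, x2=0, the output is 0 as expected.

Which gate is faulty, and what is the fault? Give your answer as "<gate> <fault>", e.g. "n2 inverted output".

Fault-free values for test 1 (x1=0, x2=0): n1=1, n2=1, n3=1, giving Y=1. Observed 0.
Test 1: faults giving observed 0 are {n1 stuck-at-0, n1 inverted output, n3 stuck-at-0, n3 inverted output}.
Test 2 (x1=1, x2=1): fault-free n1=0, n2=1, n3=1 → 1; observed 1. Eliminates n3 stuck-at-0, n3 inverted output.
Test 3 (x1=1, x2=0): fault-free n1=0, n2=0, n3=0 → 0; observed 0. Eliminates n1 inverted output.
Only n1 stuck-at-0 is consistent with every test.

n1 stuck-at-0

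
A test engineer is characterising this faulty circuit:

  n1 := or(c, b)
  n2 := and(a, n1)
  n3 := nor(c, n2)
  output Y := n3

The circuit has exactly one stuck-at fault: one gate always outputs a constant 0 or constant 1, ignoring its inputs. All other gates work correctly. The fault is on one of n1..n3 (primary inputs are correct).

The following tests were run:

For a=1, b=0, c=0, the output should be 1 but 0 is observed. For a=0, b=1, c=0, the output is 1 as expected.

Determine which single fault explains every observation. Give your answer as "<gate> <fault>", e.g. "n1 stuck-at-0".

n1 stuck-at-1

Fault-free values for test 1 (a=1, b=0, c=0): n1=0, n2=0, n3=1, giving Y=1. Observed 0.
Test 1: faults giving observed 0 are {n1 stuck-at-1, n2 stuck-at-1, n3 stuck-at-0}.
Test 2 (a=0, b=1, c=0): fault-free n1=1, n2=0, n3=1 → 1; observed 1. Eliminates n2 stuck-at-1, n3 stuck-at-0.
Only n1 stuck-at-1 is consistent with every test.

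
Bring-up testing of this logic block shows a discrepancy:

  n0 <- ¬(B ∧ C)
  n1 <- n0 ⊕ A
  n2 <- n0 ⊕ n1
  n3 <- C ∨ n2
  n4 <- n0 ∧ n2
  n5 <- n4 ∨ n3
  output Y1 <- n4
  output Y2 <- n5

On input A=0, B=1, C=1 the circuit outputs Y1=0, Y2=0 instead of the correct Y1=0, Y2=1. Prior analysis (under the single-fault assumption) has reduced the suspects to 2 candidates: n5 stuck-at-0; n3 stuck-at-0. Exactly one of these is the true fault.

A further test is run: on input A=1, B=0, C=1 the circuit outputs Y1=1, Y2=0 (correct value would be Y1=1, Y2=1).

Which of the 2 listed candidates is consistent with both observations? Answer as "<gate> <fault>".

Evaluate each candidate on input A=1, B=0, C=1:
  n5 stuck-at-0: n0=1, n1=0, n2=1, n3=1, n4=1, n5=0 [stuck-at-0] → Y1=1, Y2=0 — matches
  n3 stuck-at-0: n0=1, n1=0, n2=1, n3=0 [stuck-at-0], n4=1, n5=1 → Y1=1, Y2=1 — eliminated
Only n5 stuck-at-0 reproduces the observed Y1=1, Y2=0.

n5 stuck-at-0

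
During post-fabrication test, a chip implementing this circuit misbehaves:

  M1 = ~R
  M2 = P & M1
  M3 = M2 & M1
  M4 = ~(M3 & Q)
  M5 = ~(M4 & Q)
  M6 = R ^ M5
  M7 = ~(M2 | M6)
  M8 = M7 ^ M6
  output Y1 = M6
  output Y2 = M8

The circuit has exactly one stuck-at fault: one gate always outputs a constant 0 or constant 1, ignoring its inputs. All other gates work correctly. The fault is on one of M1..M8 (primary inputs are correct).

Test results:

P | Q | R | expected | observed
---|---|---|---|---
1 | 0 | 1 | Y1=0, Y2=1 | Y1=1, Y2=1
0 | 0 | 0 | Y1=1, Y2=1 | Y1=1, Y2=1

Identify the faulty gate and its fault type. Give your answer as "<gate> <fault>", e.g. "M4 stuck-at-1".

Fault-free values for test 1 (P=1, Q=0, R=1): M1=0, M2=0, M3=0, M4=1, M5=1, M6=0, M7=1, M8=1, giving Y1=0, Y2=1. Observed Y1=1, Y2=1.
Test 1: faults giving observed Y1=1, Y2=1 are {M5 stuck-at-0, M6 stuck-at-1}.
Test 2 (P=0, Q=0, R=0): fault-free M1=1, M2=0, M3=0, M4=1, M5=1, M6=1, M7=0, M8=1 → Y1=1, Y2=1; observed Y1=1, Y2=1. Eliminates M5 stuck-at-0.
Only M6 stuck-at-1 is consistent with every test.

M6 stuck-at-1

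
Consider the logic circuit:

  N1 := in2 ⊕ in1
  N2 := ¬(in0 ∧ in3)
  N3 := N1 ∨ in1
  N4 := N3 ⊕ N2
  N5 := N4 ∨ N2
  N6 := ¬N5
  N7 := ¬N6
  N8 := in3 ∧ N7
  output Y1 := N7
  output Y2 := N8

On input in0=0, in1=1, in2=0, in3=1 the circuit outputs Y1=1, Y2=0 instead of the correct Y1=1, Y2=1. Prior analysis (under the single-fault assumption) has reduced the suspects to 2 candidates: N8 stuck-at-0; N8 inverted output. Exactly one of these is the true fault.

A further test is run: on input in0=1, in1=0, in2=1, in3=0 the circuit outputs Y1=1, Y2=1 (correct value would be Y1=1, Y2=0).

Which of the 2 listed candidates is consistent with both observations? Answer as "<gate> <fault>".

Evaluate each candidate on input in0=1, in1=0, in2=1, in3=0:
  N8 stuck-at-0: N1=1, N2=1, N3=1, N4=0, N5=1, N6=0, N7=1, N8=0 [stuck-at-0] → Y1=1, Y2=0 — eliminated
  N8 inverted output: N1=1, N2=1, N3=1, N4=0, N5=1, N6=0, N7=1, N8=1 [inverted output] → Y1=1, Y2=1 — matches
Only N8 inverted output reproduces the observed Y1=1, Y2=1.

N8 inverted output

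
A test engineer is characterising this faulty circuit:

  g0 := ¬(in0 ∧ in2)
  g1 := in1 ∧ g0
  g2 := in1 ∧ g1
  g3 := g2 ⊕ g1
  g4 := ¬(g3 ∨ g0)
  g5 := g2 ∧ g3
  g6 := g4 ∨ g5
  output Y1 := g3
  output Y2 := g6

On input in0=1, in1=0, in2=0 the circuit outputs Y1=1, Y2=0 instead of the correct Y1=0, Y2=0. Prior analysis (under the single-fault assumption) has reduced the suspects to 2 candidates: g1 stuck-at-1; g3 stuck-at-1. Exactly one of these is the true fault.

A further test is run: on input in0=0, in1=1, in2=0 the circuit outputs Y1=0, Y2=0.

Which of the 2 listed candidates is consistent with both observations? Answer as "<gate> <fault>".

g1 stuck-at-1

Evaluate each candidate on input in0=0, in1=1, in2=0:
  g1 stuck-at-1: g0=1, g1=1 [stuck-at-1], g2=1, g3=0, g4=0, g5=0, g6=0 → Y1=0, Y2=0 — matches
  g3 stuck-at-1: g0=1, g1=1, g2=1, g3=1 [stuck-at-1], g4=0, g5=1, g6=1 → Y1=1, Y2=1 — eliminated
Only g1 stuck-at-1 reproduces the observed Y1=0, Y2=0.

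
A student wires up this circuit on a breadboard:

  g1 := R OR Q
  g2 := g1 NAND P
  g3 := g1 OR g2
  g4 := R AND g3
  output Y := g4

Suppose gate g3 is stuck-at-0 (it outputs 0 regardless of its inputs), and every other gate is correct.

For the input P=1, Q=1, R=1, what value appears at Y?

0

Propagate with g3 forced: g1=1, g2=0, g3=0 [stuck-at-0], g4=0.
So Y = 0. (Without the fault it would be 1.)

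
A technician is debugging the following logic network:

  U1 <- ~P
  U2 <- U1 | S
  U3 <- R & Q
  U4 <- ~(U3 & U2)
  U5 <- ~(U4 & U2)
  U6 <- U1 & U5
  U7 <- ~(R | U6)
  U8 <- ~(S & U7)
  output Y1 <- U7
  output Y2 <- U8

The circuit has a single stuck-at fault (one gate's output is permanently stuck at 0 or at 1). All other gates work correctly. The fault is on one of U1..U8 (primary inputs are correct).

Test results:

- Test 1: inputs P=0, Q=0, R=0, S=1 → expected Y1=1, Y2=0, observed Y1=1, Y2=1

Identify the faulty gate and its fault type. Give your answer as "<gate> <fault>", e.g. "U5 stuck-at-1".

U8 stuck-at-1

Fault-free values for test 1 (P=0, Q=0, R=0, S=1): U1=1, U2=1, U3=0, U4=1, U5=0, U6=0, U7=1, U8=0, giving Y1=1, Y2=0. Observed Y1=1, Y2=1.
Test 1: faults giving observed Y1=1, Y2=1 are {U8 stuck-at-1}.
Only U8 stuck-at-1 is consistent with every test.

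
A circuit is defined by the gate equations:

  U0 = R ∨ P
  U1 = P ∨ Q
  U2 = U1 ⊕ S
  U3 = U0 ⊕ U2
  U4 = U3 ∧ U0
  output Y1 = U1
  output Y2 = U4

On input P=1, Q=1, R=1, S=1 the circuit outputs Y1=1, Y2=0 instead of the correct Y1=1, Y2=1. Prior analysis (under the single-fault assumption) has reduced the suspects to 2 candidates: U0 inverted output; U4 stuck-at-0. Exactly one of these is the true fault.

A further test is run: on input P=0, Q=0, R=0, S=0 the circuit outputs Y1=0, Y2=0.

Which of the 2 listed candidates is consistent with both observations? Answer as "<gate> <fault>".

Evaluate each candidate on input P=0, Q=0, R=0, S=0:
  U0 inverted output: U0=1 [inverted output], U1=0, U2=0, U3=1, U4=1 → Y1=0, Y2=1 — eliminated
  U4 stuck-at-0: U0=0, U1=0, U2=0, U3=0, U4=0 [stuck-at-0] → Y1=0, Y2=0 — matches
Only U4 stuck-at-0 reproduces the observed Y1=0, Y2=0.

U4 stuck-at-0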